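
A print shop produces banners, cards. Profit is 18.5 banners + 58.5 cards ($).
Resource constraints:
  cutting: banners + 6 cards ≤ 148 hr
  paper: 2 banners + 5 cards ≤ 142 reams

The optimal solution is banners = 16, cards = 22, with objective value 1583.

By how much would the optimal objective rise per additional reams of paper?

Check each constraint at x*: cutting 148/148 (tight); paper 142/142 (tight).
Dual feasibility on the basic columns requires 1·y_cutting + 2·y_paper = 18.5, 6·y_cutting + 5·y_paper = 58.5.
This yields shadow prices y_cutting = 3.5, y_paper = 7.5.
Shadow price of paper = 7.5.

7.5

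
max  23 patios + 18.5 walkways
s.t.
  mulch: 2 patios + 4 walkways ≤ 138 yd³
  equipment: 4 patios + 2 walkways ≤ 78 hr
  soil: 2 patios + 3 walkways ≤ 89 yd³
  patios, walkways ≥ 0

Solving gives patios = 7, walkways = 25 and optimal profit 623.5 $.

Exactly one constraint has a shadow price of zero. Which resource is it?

mulch: 114/138 (slack 24)
equipment: 78/78 (binding)
soil: 89/89 (binding)
By complementary slackness, a constraint with positive slack has shadow price 0 → mulch.

mulch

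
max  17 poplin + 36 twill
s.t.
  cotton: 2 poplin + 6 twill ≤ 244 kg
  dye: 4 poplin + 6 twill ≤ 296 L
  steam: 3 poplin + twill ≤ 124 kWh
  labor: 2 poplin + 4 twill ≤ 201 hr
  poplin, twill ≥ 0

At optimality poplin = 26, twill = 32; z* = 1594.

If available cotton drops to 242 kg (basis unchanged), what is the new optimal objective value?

1587

Binding: cotton and dye. Non-binding: steam (14 unused), labor (21 unused).
Slack constraints have shadow price 0 (complementary slackness).
Dual feasibility on the basic columns requires 2·y_cotton + 4·y_dye = 17, 6·y_cotton + 6·y_dye = 36.
→ y_cotton = 3.5 and y_dye = 2.5.
Δz = y_cotton·Δb = 3.5 × (-2) = -7, so new z* = 1594 − 7 = 1587.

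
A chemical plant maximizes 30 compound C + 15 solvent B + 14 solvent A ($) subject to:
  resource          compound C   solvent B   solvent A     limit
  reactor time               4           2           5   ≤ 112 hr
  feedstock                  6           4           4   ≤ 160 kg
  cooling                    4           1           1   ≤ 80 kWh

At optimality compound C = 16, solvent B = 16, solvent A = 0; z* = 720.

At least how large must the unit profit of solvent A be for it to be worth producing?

15

At the optimum: reactor time uses 96 of 112 (slack = 16); feedstock uses 160 of 160 (binding); cooling uses 80 of 80 (binding).
By complementary slackness, y = 0 for the non-binding constraint.
Dual feasibility on the basic columns requires 6·y_feedstock + 4·y_cooling = 30, 4·y_feedstock + 1·y_cooling = 15.
This yields shadow prices y_feedstock = 3, y_cooling = 3.
solvent A enters the basis when its profit ≥ yᵀa₃ = 3·4 + 3·1 = 15.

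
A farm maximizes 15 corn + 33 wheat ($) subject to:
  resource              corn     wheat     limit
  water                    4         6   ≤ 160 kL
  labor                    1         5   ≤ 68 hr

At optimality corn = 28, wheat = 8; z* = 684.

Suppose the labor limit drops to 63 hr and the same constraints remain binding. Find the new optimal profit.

669

Both water and labor are binding at x*.
Dual feasibility on the basic columns requires 4·y_water + 1·y_labor = 15, 6·y_water + 5·y_labor = 33.
Solving: y_water = 3, y_labor = 3.
Δz = y_labor·Δb = 3 × (-5) = -15, so new z* = 684 − 15 = 669.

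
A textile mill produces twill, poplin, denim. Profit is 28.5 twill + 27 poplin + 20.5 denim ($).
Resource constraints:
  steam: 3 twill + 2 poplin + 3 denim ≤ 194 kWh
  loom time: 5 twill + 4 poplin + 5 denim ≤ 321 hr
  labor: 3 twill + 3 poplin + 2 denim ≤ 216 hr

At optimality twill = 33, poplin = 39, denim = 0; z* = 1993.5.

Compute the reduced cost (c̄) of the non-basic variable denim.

Check each constraint at x*: steam 177/194 (slack 17); loom time 321/321 (tight); labor 216/216 (tight).
Slack constraints have shadow price 0 (complementary slackness).
The binding rows give the dual system: 5·y_loom time + 3·y_labor = 28.5 and 4·y_loom time + 3·y_labor = 27.
Solving: y_loom time = 1.5, y_labor = 7.
Reduced cost of denim: c₃ − yᵀa₃ = 20.5 − (1.5·5 + 7·2) = 20.5 − 21.5 = -1.

-1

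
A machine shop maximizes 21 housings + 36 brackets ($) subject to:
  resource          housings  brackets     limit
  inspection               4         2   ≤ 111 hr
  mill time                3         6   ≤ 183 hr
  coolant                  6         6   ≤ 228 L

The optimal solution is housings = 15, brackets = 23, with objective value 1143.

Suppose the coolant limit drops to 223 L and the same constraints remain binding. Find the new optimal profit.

At the optimum: inspection uses 106 of 111 (slack = 5); mill time uses 183 of 183 (binding); coolant uses 228 of 228 (binding).
By complementary slackness, y = 0 for the non-binding constraint.
Dual feasibility on the basic columns requires 3·y_mill time + 6·y_coolant = 21, 6·y_mill time + 6·y_coolant = 36.
→ y_mill time = 5 and y_coolant = 1.
Δz = y_coolant·Δb = 1 × (-5) = -5, so new z* = 1143 − 5 = 1138.

1138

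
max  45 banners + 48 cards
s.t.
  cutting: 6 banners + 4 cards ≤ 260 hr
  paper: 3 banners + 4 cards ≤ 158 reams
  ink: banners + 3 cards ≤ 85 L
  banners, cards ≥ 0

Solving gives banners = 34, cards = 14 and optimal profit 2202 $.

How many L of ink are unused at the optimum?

ink used = 1·34 + 3·14 = 76; slack = 85 − 76 = 9.

9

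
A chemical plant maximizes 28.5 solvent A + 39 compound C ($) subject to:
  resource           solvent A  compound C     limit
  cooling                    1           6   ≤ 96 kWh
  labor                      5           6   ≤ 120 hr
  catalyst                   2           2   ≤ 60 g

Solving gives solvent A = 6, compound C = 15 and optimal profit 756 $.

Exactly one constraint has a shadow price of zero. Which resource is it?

catalyst

cooling: 96/96 (binding)
labor: 120/120 (binding)
catalyst: 42/60 (slack 18)
By complementary slackness, a constraint with positive slack has shadow price 0 → catalyst.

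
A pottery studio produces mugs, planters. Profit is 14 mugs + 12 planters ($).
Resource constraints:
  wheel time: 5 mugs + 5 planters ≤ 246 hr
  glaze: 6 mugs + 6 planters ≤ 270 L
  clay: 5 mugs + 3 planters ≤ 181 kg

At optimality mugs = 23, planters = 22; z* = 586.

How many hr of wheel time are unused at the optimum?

21

wheel time used = 5·23 + 5·22 = 225; slack = 246 − 225 = 21.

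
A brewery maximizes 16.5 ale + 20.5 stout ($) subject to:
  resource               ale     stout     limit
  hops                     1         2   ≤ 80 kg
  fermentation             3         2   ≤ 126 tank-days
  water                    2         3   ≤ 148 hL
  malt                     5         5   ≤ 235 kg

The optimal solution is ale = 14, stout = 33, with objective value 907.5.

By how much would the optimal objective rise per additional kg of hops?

At the optimum: hops uses 80 of 80 (binding); fermentation uses 108 of 126 (slack = 18); water uses 127 of 148 (slack = 21); malt uses 235 of 235 (binding).
By complementary slackness, y = 0 for the non-binding constraints.
From A_Bᵀ y = c: 1·y_hops + 5·y_malt = 16.5; 2·y_hops + 5·y_malt = 20.5.
Solving: y_hops = 4, y_malt = 2.5.
Shadow price of hops = 4.

4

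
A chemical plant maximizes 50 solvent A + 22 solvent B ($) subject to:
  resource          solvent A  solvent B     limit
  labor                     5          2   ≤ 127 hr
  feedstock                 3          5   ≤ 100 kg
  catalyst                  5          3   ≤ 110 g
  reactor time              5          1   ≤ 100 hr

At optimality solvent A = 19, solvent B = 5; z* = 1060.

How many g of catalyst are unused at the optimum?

catalyst used = 5·19 + 3·5 = 110; slack = 110 − 110 = 0.

0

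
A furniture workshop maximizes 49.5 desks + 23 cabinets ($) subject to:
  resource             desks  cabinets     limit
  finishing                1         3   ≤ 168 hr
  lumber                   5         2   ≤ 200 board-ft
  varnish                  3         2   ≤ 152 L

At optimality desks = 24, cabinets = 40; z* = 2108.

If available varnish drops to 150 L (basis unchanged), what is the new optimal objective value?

2100

Binding: lumber and varnish. Non-binding: finishing (24 unused).
Slack constraints have shadow price 0 (complementary slackness).
The binding rows give the dual system: 5·y_lumber + 3·y_varnish = 49.5 and 2·y_lumber + 2·y_varnish = 23.
This yields shadow prices y_lumber = 7.5, y_varnish = 4.
Δz = y_varnish·Δb = 4 × (-2) = -8, so new z* = 2108 − 8 = 2100.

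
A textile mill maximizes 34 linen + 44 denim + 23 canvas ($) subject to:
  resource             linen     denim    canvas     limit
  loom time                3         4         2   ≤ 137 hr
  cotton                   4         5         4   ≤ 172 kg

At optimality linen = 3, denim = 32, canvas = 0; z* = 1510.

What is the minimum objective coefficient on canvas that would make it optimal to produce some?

28

At the optimum: loom time uses 137 of 137 (binding); cotton uses 172 of 172 (binding).
The binding rows give the dual system: 3·y_loom time + 4·y_cotton = 34 and 4·y_loom time + 5·y_cotton = 44.
→ y_loom time = 6 and y_cotton = 4.
canvas enters the basis when its profit ≥ yᵀa₃ = 6·2 + 4·4 = 28.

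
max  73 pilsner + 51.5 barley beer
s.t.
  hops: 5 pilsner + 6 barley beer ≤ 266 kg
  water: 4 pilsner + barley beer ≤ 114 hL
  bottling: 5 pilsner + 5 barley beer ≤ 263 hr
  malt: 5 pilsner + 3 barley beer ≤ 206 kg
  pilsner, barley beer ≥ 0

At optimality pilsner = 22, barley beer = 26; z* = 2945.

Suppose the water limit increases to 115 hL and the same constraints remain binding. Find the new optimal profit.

2954.5

At the optimum: hops uses 266 of 266 (binding); water uses 114 of 114 (binding); bottling uses 240 of 263 (slack = 23); malt uses 188 of 206 (slack = 18).
By complementary slackness, y = 0 for the non-binding constraints.
From A_Bᵀ y = c: 5·y_hops + 4·y_water = 73; 6·y_hops + 1·y_water = 51.5.
→ y_hops = 7 and y_water = 9.5.
Δz = y_water·Δb = 9.5 × (1) = 9.5, so new z* = 2945 + 9.5 = 2954.5.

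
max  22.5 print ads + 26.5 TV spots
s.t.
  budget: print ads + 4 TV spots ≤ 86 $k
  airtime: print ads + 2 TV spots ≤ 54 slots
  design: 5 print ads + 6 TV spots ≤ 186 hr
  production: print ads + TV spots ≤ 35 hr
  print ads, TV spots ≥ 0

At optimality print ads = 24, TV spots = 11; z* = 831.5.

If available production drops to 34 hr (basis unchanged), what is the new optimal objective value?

Check each constraint at x*: budget 68/86 (slack 18); airtime 46/54 (slack 8); design 186/186 (tight); production 35/35 (tight).
By complementary slackness, y = 0 for the non-binding constraints.
From A_Bᵀ y = c: 5·y_design + 1·y_production = 22.5; 6·y_design + 1·y_production = 26.5.
This yields shadow prices y_design = 4, y_production = 2.5.
Δz = y_production·Δb = 2.5 × (-1) = -2.5, so new z* = 831.5 − 2.5 = 829.

829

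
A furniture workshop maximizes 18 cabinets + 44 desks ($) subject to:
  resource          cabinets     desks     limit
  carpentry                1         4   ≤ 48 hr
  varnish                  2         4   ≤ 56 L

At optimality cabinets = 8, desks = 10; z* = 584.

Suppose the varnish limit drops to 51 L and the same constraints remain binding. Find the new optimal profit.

549

Check each constraint at x*: carpentry 48/48 (tight); varnish 56/56 (tight).
Dual feasibility on the basic columns requires 1·y_carpentry + 2·y_varnish = 18, 4·y_carpentry + 4·y_varnish = 44.
Solving: y_carpentry = 4, y_varnish = 7.
Δz = y_varnish·Δb = 7 × (-5) = -35, so new z* = 584 − 35 = 549.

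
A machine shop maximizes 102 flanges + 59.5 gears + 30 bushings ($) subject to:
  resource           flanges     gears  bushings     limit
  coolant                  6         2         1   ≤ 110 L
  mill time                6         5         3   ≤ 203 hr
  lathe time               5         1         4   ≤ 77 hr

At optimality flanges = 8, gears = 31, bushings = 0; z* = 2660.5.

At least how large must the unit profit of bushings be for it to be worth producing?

Check each constraint at x*: coolant 110/110 (tight); mill time 203/203 (tight); lathe time 71/77 (slack 6).
Slack constraints have shadow price 0 (complementary slackness).
The binding rows give the dual system: 6·y_coolant + 6·y_mill time = 102 and 2·y_coolant + 5·y_mill time = 59.5.
This yields shadow prices y_coolant = 8.5, y_mill time = 8.5.
bushings enters the basis when its profit ≥ yᵀa₃ = 8.5·1 + 8.5·3 = 34.

34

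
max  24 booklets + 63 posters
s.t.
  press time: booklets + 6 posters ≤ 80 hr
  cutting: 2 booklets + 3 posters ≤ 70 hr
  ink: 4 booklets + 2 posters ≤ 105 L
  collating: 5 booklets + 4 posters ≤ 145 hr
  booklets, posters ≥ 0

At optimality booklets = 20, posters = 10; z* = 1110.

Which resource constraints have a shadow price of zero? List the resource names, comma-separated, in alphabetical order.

press time: 80/80 (binding)
cutting: 70/70 (binding)
ink: 100/105 (slack 5)
collating: 140/145 (slack 5)
By complementary slackness, a constraint with positive slack has shadow price 0 → collating, ink.

collating, ink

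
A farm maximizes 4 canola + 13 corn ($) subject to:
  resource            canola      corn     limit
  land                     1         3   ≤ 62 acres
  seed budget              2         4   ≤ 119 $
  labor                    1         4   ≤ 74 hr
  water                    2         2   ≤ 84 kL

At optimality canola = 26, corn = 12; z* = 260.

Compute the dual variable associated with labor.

Binding: land and labor. Non-binding: seed budget (19 unused), water (8 unused).
By complementary slackness, y = 0 for the non-binding constraints.
The binding rows give the dual system: 1·y_land + 1·y_labor = 4 and 3·y_land + 4·y_labor = 13.
Solving: y_land = 3, y_labor = 1.
Shadow price of labor = 1.

1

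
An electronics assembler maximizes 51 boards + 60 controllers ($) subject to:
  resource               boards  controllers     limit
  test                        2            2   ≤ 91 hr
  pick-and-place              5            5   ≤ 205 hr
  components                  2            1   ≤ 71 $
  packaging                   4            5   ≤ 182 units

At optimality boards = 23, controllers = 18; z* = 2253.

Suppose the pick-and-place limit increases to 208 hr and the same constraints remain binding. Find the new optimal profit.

2262

At the optimum: test uses 82 of 91 (slack = 9); pick-and-place uses 205 of 205 (binding); components uses 64 of 71 (slack = 7); packaging uses 182 of 182 (binding).
By complementary slackness, y = 0 for the non-binding constraints.
From A_Bᵀ y = c: 5·y_pick-and-place + 4·y_packaging = 51; 5·y_pick-and-place + 5·y_packaging = 60.
Solving: y_pick-and-place = 3, y_packaging = 9.
Δz = y_pick-and-place·Δb = 3 × (3) = 9, so new z* = 2253 + 9 = 2262.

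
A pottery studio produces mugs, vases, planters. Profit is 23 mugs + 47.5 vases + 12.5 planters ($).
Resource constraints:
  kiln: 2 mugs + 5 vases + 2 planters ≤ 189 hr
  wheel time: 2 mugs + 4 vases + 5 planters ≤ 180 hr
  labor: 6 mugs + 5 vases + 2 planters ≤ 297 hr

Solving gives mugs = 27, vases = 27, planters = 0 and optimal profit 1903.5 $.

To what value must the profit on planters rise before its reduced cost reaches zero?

19

Check each constraint at x*: kiln 189/189 (tight); wheel time 162/180 (slack 18); labor 297/297 (tight).
Since wheel time is not tight, its dual is 0.
The binding rows give the dual system: 2·y_kiln + 6·y_labor = 23 and 5·y_kiln + 5·y_labor = 47.5.
→ y_kiln = 8.5 and y_labor = 1.
planters enters the basis when its profit ≥ yᵀa₃ = 8.5·2 + 1·2 = 19.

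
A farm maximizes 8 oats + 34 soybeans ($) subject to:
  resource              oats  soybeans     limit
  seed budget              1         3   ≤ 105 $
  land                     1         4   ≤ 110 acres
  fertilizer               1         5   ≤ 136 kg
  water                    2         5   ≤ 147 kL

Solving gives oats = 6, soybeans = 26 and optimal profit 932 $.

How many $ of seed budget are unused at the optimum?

seed budget used = 1·6 + 3·26 = 84; slack = 105 − 84 = 21.

21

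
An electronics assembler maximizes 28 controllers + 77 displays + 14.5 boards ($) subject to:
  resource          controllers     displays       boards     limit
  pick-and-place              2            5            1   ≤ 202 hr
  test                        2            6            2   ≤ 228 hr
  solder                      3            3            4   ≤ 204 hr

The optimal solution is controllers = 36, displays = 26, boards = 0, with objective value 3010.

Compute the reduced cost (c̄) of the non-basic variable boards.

Binding: pick-and-place and test. Non-binding: solder (18 unused).
Since solder is not tight, its dual is 0.
The binding rows give the dual system: 2·y_pick-and-place + 2·y_test = 28 and 5·y_pick-and-place + 6·y_test = 77.
→ y_pick-and-place = 7 and y_test = 7.
Reduced cost of boards: c₃ − yᵀa₃ = 14.5 − (7·1 + 7·2) = 14.5 − 21 = -6.5.

-6.5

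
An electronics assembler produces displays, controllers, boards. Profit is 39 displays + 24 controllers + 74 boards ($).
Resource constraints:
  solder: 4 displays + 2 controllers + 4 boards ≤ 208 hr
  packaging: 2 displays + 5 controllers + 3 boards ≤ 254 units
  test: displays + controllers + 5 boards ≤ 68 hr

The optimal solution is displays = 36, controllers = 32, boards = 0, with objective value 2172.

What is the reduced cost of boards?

Check each constraint at x*: solder 208/208 (tight); packaging 232/254 (slack 22); test 68/68 (tight).
Slack constraints have shadow price 0 (complementary slackness).
Dual feasibility on the basic columns requires 4·y_solder + 1·y_test = 39, 2·y_solder + 1·y_test = 24.
→ y_solder = 7.5 and y_test = 9.
Reduced cost of boards: c₃ − yᵀa₃ = 74 − (7.5·4 + 9·5) = 74 − 75 = -1.

-1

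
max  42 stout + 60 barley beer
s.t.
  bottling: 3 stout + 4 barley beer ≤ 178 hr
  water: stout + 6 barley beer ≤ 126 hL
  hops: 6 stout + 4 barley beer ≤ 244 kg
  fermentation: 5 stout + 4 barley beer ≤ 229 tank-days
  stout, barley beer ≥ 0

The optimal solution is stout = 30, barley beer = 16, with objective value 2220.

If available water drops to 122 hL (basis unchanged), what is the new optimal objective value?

2196

Binding: water and hops. Non-binding: bottling (24 unused), fermentation (15 unused).
By complementary slackness, y = 0 for the non-binding constraints.
The binding rows give the dual system: 1·y_water + 6·y_hops = 42 and 6·y_water + 4·y_hops = 60.
This yields shadow prices y_water = 6, y_hops = 6.
Δz = y_water·Δb = 6 × (-4) = -24, so new z* = 2220 − 24 = 2196.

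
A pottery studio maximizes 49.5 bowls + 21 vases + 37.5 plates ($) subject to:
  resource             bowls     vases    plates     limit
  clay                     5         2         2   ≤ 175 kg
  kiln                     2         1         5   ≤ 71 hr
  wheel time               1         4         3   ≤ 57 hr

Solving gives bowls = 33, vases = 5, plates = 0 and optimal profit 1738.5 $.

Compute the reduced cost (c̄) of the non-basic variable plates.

-7.5

At the optimum: clay uses 175 of 175 (binding); kiln uses 71 of 71 (binding); wheel time uses 53 of 57 (slack = 4).
By complementary slackness, y = 0 for the non-binding constraint.
From A_Bᵀ y = c: 5·y_clay + 2·y_kiln = 49.5; 2·y_clay + 1·y_kiln = 21.
Solving: y_clay = 7.5, y_kiln = 6.
Reduced cost of plates: c₃ − yᵀa₃ = 37.5 − (7.5·2 + 6·5) = 37.5 − 45 = -7.5.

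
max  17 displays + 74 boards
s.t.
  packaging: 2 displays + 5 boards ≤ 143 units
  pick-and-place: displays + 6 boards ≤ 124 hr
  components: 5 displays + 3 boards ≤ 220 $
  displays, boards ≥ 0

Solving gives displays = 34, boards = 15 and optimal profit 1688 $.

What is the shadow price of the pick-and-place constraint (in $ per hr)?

9

Check each constraint at x*: packaging 143/143 (tight); pick-and-place 124/124 (tight); components 215/220 (slack 5).
By complementary slackness, y = 0 for the non-binding constraint.
Dual feasibility on the basic columns requires 2·y_packaging + 1·y_pick-and-place = 17, 5·y_packaging + 6·y_pick-and-place = 74.
→ y_packaging = 4 and y_pick-and-place = 9.
Shadow price of pick-and-place = 9.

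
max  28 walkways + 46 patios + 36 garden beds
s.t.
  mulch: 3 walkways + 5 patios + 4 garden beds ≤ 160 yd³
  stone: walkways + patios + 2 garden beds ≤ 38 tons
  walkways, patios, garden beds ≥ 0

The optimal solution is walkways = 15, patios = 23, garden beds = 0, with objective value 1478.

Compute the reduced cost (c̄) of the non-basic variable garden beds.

-2

At the optimum: mulch uses 160 of 160 (binding); stone uses 38 of 38 (binding).
From A_Bᵀ y = c: 3·y_mulch + 1·y_stone = 28; 5·y_mulch + 1·y_stone = 46.
Solving: y_mulch = 9, y_stone = 1.
Reduced cost of garden beds: c₃ − yᵀa₃ = 36 − (9·4 + 1·2) = 36 − 38 = -2.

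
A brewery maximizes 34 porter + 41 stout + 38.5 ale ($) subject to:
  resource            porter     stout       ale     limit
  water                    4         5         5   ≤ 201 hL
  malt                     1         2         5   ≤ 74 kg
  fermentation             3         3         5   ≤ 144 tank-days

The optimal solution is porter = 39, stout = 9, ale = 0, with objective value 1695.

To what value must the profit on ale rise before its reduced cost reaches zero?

At the optimum: water uses 201 of 201 (binding); malt uses 57 of 74 (slack = 17); fermentation uses 144 of 144 (binding).
Slack constraints have shadow price 0 (complementary slackness).
The binding rows give the dual system: 4·y_water + 3·y_fermentation = 34 and 5·y_water + 3·y_fermentation = 41.
Solving: y_water = 7, y_fermentation = 2.
ale enters the basis when its profit ≥ yᵀa₃ = 7·5 + 2·5 = 45.

45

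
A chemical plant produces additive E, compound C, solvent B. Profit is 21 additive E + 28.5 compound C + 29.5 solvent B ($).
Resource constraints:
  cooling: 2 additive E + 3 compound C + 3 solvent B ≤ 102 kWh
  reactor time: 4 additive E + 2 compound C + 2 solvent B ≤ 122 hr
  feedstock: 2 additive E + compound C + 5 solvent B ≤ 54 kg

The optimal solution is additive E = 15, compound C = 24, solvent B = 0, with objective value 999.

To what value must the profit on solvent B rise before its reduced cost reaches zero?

Check each constraint at x*: cooling 102/102 (tight); reactor time 108/122 (slack 14); feedstock 54/54 (tight).
Slack constraints have shadow price 0 (complementary slackness).
From A_Bᵀ y = c: 2·y_cooling + 2·y_feedstock = 21; 3·y_cooling + 1·y_feedstock = 28.5.
→ y_cooling = 9 and y_feedstock = 1.5.
solvent B enters the basis when its profit ≥ yᵀa₃ = 9·3 + 1.5·5 = 34.5.

34.5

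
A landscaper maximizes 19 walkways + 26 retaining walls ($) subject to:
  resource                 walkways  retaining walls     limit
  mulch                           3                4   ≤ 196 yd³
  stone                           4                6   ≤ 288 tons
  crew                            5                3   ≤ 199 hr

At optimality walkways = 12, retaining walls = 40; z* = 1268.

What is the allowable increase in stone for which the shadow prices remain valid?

6

Binding constraints: mulch, stone. The basis is B = [[3,4],[4,6]] with det 2.
Per unit increase in stone, x* moves by d = (-2, 1.5).
The basis stays optimal until walkways reaches 0; allowable increase = 6 tons.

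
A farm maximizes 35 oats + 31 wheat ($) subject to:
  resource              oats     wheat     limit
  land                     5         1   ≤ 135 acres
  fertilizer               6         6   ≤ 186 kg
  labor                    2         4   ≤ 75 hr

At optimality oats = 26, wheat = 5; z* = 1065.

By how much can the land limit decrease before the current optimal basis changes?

6

Binding constraints: land, fertilizer. The basis is B = [[5,1],[6,6]] with det 24.
Per unit decrease in land, x* moves by d = (-0.25, 0.25).
The basis stays optimal until labor becomes binding; allowable decrease = 6 acres.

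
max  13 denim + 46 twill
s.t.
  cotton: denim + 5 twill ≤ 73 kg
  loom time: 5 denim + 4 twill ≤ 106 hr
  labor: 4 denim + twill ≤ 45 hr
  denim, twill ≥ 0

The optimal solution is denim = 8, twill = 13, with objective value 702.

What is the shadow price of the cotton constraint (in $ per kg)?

9

Check each constraint at x*: cotton 73/73 (tight); loom time 92/106 (slack 14); labor 45/45 (tight).
Slack constraints have shadow price 0 (complementary slackness).
From A_Bᵀ y = c: 1·y_cotton + 4·y_labor = 13; 5·y_cotton + 1·y_labor = 46.
Solving: y_cotton = 9, y_labor = 1.
Shadow price of cotton = 9.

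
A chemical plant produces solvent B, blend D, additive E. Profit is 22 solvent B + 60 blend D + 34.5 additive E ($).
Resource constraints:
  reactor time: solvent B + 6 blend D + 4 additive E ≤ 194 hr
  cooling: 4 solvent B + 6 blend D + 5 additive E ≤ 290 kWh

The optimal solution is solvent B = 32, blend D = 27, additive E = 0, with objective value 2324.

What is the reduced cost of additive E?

Both reactor time and cooling are binding at x*.
Dual feasibility on the basic columns requires 1·y_reactor time + 4·y_cooling = 22, 6·y_reactor time + 6·y_cooling = 60.
This yields shadow prices y_reactor time = 6, y_cooling = 4.
Reduced cost of additive E: c₃ − yᵀa₃ = 34.5 − (6·4 + 4·5) = 34.5 − 44 = -9.5.

-9.5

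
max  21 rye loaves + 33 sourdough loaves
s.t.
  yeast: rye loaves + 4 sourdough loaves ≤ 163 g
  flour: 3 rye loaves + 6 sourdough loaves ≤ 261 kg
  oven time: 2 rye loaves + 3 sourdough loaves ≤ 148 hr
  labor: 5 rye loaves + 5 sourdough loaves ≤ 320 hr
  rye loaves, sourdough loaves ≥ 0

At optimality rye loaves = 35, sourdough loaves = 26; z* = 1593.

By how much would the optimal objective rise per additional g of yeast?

0

At the optimum: yeast uses 139 of 163 (slack = 24); flour uses 261 of 261 (binding); oven time uses 148 of 148 (binding); labor uses 305 of 320 (slack = 15).
Slack constraints have shadow price 0 (complementary slackness).
The binding rows give the dual system: 3·y_flour + 2·y_oven time = 21 and 6·y_flour + 3·y_oven time = 33.
This yields shadow prices y_flour = 1, y_oven time = 9.
Shadow price of yeast = 0.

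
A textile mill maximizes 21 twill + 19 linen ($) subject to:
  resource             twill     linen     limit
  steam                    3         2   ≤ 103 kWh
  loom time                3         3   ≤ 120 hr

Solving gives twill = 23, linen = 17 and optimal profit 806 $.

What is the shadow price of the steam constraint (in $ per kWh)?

2

Both steam and loom time are binding at x*.
The binding rows give the dual system: 3·y_steam + 3·y_loom time = 21 and 2·y_steam + 3·y_loom time = 19.
This yields shadow prices y_steam = 2, y_loom time = 5.
Shadow price of steam = 2.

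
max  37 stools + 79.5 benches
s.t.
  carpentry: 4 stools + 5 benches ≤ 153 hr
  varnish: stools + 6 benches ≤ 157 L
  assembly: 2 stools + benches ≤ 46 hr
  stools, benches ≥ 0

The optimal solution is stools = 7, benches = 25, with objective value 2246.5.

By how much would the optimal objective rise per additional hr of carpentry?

Binding: carpentry and varnish. Non-binding: assembly (7 unused).
Since assembly is not tight, its dual is 0.
Dual feasibility on the basic columns requires 4·y_carpentry + 1·y_varnish = 37, 5·y_carpentry + 6·y_varnish = 79.5.
Solving: y_carpentry = 7.5, y_varnish = 7.
Shadow price of carpentry = 7.5.

7.5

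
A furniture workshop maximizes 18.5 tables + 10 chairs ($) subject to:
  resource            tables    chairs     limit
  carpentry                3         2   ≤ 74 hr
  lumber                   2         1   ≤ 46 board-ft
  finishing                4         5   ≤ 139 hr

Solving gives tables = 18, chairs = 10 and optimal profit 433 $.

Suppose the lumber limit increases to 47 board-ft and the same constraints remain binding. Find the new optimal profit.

At the optimum: carpentry uses 74 of 74 (binding); lumber uses 46 of 46 (binding); finishing uses 122 of 139 (slack = 17).
By complementary slackness, y = 0 for the non-binding constraint.
From A_Bᵀ y = c: 3·y_carpentry + 2·y_lumber = 18.5; 2·y_carpentry + 1·y_lumber = 10.
Solving: y_carpentry = 1.5, y_lumber = 7.
Δz = y_lumber·Δb = 7 × (1) = 7, so new z* = 433 + 7 = 440.

440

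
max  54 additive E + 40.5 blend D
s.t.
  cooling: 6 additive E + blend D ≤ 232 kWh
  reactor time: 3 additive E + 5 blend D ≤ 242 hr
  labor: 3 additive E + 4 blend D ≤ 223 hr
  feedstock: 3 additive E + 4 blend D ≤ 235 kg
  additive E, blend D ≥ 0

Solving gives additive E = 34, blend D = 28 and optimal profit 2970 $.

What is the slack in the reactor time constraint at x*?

reactor time used = 3·34 + 5·28 = 242; slack = 242 − 242 = 0.

0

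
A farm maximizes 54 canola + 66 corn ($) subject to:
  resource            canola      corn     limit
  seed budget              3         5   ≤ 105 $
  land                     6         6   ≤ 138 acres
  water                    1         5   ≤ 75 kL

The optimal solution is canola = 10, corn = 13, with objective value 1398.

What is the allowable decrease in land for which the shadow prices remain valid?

48

Binding constraints: land, water. The basis is B = [[6,6],[1,5]] with det 24.
Per unit decrease in land, x* moves by d = (-0.2083, 0.0417).
The basis stays optimal until canola reaches 0; allowable decrease = 48 acres.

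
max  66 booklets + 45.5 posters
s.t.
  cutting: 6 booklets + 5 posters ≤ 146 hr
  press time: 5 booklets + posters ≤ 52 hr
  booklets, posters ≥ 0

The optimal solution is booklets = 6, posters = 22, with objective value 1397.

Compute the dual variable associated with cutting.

8.5

Both cutting and press time are binding at x*.
Dual feasibility on the basic columns requires 6·y_cutting + 5·y_press time = 66, 5·y_cutting + 1·y_press time = 45.5.
→ y_cutting = 8.5 and y_press time = 3.
Shadow price of cutting = 8.5.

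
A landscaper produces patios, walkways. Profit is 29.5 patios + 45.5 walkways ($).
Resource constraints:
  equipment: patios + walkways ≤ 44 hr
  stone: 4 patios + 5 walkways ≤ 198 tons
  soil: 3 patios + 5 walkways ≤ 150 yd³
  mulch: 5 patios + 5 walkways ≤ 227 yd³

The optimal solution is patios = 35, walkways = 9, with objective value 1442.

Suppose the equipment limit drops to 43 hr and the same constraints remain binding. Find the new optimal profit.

Binding: equipment and soil. Non-binding: stone (13 unused), mulch (7 unused).
By complementary slackness, y = 0 for the non-binding constraints.
The binding rows give the dual system: 1·y_equipment + 3·y_soil = 29.5 and 1·y_equipment + 5·y_soil = 45.5.
→ y_equipment = 5.5 and y_soil = 8.
Δz = y_equipment·Δb = 5.5 × (-1) = -5.5, so new z* = 1442 − 5.5 = 1436.5.

1436.5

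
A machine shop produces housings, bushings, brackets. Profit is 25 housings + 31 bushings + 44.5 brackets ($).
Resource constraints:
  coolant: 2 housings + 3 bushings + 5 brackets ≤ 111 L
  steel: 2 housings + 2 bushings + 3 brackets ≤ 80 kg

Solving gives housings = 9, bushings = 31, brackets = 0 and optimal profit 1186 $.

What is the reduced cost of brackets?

Both coolant and steel are binding at x*.
Dual feasibility on the basic columns requires 2·y_coolant + 2·y_steel = 25, 3·y_coolant + 2·y_steel = 31.
→ y_coolant = 6 and y_steel = 6.5.
Reduced cost of brackets: c₃ − yᵀa₃ = 44.5 − (6·5 + 6.5·3) = 44.5 − 49.5 = -5.

-5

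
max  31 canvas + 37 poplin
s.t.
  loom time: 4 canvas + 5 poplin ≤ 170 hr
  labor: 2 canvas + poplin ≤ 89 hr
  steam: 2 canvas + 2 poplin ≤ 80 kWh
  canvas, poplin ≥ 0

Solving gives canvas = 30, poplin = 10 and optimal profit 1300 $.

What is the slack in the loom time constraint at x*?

loom time used = 4·30 + 5·10 = 170; slack = 170 − 170 = 0.

0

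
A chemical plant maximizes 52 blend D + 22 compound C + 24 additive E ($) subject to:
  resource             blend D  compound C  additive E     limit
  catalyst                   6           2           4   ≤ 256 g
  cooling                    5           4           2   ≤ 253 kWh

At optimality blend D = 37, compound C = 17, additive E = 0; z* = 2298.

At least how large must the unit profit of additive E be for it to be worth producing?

Both catalyst and cooling are binding at x*.
Dual feasibility on the basic columns requires 6·y_catalyst + 5·y_cooling = 52, 2·y_catalyst + 4·y_cooling = 22.
This yields shadow prices y_catalyst = 7, y_cooling = 2.
additive E enters the basis when its profit ≥ yᵀa₃ = 7·4 + 2·2 = 32.

32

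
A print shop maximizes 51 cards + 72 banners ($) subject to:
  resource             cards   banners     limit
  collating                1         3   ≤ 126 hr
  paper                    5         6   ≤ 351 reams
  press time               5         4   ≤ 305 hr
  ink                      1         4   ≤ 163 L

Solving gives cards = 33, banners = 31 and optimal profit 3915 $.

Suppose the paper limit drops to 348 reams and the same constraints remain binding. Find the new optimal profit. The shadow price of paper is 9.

3888

Δb = -3, so new z* = 3915 + (9)·(-3) = 3915 − 27 = 3888.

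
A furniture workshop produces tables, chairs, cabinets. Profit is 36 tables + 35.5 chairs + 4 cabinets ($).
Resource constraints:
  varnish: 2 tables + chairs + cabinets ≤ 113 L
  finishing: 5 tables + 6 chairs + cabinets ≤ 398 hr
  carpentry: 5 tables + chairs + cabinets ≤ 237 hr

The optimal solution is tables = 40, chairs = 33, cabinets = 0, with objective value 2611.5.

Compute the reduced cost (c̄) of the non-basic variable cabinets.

Binding: varnish and finishing. Non-binding: carpentry (4 unused).
Slack constraints have shadow price 0 (complementary slackness).
Dual feasibility on the basic columns requires 2·y_varnish + 5·y_finishing = 36, 1·y_varnish + 6·y_finishing = 35.5.
→ y_varnish = 5.5 and y_finishing = 5.
Reduced cost of cabinets: c₃ − yᵀa₃ = 4 − (5.5·1 + 5·1) = 4 − 10.5 = -6.5.

-6.5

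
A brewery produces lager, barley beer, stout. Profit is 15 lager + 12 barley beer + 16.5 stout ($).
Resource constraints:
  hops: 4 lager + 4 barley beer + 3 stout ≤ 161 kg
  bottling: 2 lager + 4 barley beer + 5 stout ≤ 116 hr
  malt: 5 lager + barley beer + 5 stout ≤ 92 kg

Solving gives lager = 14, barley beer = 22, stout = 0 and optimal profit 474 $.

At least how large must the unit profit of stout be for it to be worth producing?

Binding: bottling and malt. Non-binding: hops (17 unused).
Since hops is not tight, its dual is 0.
From A_Bᵀ y = c: 2·y_bottling + 5·y_malt = 15; 4·y_bottling + 1·y_malt = 12.
This yields shadow prices y_bottling = 2.5, y_malt = 2.
stout enters the basis when its profit ≥ yᵀa₃ = 2.5·5 + 2·5 = 22.5.

22.5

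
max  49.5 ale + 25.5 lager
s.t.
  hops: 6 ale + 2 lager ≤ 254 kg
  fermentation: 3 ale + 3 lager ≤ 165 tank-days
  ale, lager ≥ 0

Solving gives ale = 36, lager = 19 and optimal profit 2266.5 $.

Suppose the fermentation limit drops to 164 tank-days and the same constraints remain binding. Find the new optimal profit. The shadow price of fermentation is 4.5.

Δb = -1, so new z* = 2266.5 + (4.5)·(-1) = 2266.5 − 4.5 = 2262.

2262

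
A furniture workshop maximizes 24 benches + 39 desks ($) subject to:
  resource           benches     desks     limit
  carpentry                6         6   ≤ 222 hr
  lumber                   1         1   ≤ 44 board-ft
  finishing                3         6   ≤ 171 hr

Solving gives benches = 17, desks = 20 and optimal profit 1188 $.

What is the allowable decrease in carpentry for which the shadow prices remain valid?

51

Binding constraints: carpentry, finishing. The basis is B = [[6,6],[3,6]] with det 18.
Per unit decrease in carpentry, x* moves by d = (-0.3333, 0.1667).
The basis stays optimal until benches reaches 0; allowable decrease = 51 hr.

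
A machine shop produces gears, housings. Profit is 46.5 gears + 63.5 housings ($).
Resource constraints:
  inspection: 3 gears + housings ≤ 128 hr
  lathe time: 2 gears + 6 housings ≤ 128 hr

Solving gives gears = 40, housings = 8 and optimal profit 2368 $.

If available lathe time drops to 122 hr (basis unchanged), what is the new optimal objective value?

2314

At the optimum: inspection uses 128 of 128 (binding); lathe time uses 128 of 128 (binding).
From A_Bᵀ y = c: 3·y_inspection + 2·y_lathe time = 46.5; 1·y_inspection + 6·y_lathe time = 63.5.
This yields shadow prices y_inspection = 9.5, y_lathe time = 9.
Δz = y_lathe time·Δb = 9 × (-6) = -54, so new z* = 2368 − 54 = 2314.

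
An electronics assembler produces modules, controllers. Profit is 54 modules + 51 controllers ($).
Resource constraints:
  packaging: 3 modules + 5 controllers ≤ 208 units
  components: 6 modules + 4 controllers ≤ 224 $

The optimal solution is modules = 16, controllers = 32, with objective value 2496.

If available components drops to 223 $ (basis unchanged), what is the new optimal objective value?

At the optimum: packaging uses 208 of 208 (binding); components uses 224 of 224 (binding).
From A_Bᵀ y = c: 3·y_packaging + 6·y_components = 54; 5·y_packaging + 4·y_components = 51.
This yields shadow prices y_packaging = 5, y_components = 6.5.
Δz = y_components·Δb = 6.5 × (-1) = -6.5, so new z* = 2496 − 6.5 = 2489.5.

2489.5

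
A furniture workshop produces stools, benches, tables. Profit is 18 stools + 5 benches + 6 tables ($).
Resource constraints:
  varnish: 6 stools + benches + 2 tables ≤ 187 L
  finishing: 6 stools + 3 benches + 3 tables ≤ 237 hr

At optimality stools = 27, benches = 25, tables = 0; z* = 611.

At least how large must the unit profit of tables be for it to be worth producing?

7

Both varnish and finishing are binding at x*.
The binding rows give the dual system: 6·y_varnish + 6·y_finishing = 18 and 1·y_varnish + 3·y_finishing = 5.
Solving: y_varnish = 2, y_finishing = 1.
tables enters the basis when its profit ≥ yᵀa₃ = 2·2 + 1·3 = 7.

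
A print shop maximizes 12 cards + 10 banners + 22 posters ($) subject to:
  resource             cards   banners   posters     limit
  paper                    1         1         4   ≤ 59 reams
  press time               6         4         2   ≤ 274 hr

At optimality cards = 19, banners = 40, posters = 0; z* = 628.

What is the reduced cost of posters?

-4

At the optimum: paper uses 59 of 59 (binding); press time uses 274 of 274 (binding).
From A_Bᵀ y = c: 1·y_paper + 6·y_press time = 12; 1·y_paper + 4·y_press time = 10.
Solving: y_paper = 6, y_press time = 1.
Reduced cost of posters: c₃ − yᵀa₃ = 22 − (6·4 + 1·2) = 22 − 26 = -4.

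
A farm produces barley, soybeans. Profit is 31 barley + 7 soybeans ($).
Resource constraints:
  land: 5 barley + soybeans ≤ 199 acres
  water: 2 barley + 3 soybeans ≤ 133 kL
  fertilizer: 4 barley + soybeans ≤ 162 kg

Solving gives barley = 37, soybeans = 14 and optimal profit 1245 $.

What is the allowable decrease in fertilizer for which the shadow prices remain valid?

Binding constraints: land, fertilizer. The basis is B = [[5,1],[4,1]] with det 1.
Per unit decrease in fertilizer, x* moves by d = (1, -5).
The basis stays optimal until soybeans reaches 0; allowable decrease = 2.8 kg.

2.8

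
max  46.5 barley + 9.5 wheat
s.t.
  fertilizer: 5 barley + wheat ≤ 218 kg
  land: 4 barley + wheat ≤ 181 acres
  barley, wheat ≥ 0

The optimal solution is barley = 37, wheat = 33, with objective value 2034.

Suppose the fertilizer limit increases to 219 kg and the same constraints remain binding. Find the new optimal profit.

Both fertilizer and land are binding at x*.
The binding rows give the dual system: 5·y_fertilizer + 4·y_land = 46.5 and 1·y_fertilizer + 1·y_land = 9.5.
This yields shadow prices y_fertilizer = 8.5, y_land = 1.
Δz = y_fertilizer·Δb = 8.5 × (1) = 8.5, so new z* = 2034 + 8.5 = 2042.5.

2042.5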